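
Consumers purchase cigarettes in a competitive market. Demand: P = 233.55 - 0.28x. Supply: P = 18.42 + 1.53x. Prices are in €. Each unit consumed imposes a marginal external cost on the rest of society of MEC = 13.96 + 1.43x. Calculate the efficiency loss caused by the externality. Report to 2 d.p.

Market equilibrium (private): 18.42 + 1.53x = 233.55 - 0.28x → x_m = 118.8564.
Social marginal benefit = demand − MEC = 219.59 - 1.71x.
Set SMB = MC: 219.59 - 1.71x = 18.42 + 1.53x → x* = 62.0895.
The loss is the area between SMB and MC from x* to x_m; with linear curves that's a triangle of height MEC(x_m).
DWL = ½ × 56.7669 × 183.9246 = 5220.4147.

DWL = €5220.41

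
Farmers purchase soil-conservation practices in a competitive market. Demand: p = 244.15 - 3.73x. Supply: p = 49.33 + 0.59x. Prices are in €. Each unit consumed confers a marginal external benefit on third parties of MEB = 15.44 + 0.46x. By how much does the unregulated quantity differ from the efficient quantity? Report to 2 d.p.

Market equilibrium (private): 49.33 + 0.59x = 244.15 - 3.73x → x_m = 45.0972.
Social marginal benefit = demand + MEB = 259.59 - 3.27x.
Set SMB = MC: 259.59 - 3.27x = 49.33 + 0.59x → x* = 54.4715.
Gap = |45.0972 − 54.4715| = 9.3743.

9.37 units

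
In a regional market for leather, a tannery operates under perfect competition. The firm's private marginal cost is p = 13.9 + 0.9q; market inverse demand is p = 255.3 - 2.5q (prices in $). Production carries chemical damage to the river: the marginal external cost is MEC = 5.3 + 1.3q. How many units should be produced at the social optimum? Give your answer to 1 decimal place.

q* = 50.2

Social marginal cost = private MC + MEC = 19.2 + 2.2q.
Set SMC = demand: 19.2 + 2.2q = 255.3 - 2.5q → q* = 50.2340.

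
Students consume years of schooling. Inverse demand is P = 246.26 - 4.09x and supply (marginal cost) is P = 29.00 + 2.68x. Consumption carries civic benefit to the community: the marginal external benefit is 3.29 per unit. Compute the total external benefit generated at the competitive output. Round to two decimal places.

Market equilibrium (private): 29.00 + 2.68x = 246.26 - 4.09x → x_m = 32.0916.
Total external benefit = MEB × x_m = 3.29 × 32.0916 = 105.5814.

105.58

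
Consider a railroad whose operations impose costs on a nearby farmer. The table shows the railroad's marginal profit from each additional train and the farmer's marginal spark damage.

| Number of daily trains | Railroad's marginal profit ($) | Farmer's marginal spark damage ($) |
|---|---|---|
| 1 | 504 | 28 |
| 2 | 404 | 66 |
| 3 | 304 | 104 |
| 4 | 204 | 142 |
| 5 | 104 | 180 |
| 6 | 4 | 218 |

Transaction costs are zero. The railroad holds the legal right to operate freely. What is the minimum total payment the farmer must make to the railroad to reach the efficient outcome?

Left alone the railroad would choose level 6 (marginal profit stays positive).
Efficient level: k* = 4 (marginal profit ≥ marginal spark damage through 4).
The farmer must at least cover the railroad's forgone profit from cutting 6→4: 104 + 4 = 108.

$108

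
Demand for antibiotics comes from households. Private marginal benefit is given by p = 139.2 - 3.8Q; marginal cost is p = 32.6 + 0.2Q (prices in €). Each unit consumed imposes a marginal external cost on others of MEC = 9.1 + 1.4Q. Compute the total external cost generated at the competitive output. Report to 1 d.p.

Market equilibrium (private): 32.6 + 0.2Q = 139.2 - 3.8Q → Q_m = 26.6500.
Total external cost = ∫₀^{Q_m} (9.1 + 1.4Q) dQ = 9.1×26.6500 + ½×1.4×26.6500² = 739.6708.

€739.7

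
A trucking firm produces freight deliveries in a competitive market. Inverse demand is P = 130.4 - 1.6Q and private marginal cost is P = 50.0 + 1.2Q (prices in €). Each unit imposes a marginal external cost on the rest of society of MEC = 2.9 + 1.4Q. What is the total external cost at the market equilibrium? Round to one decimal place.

€660.4

Market equilibrium (private): 50.0 + 1.2Q = 130.4 - 1.6Q → Q_m = 28.7143.
Total external cost = ∫₀^{Q_m} (2.9 + 1.4Q) dQ = 2.9×28.7143 + ½×1.4×28.7143² = 660.4292.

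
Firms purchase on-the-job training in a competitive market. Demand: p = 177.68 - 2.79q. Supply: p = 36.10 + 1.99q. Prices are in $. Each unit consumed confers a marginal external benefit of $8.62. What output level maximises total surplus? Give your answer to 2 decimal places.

q* = 31.42

Social marginal benefit = demand + MEB = 186.30 - 2.79q.
Set SMB = MC: 186.30 - 2.79q = 36.10 + 1.99q → q* = 31.4226.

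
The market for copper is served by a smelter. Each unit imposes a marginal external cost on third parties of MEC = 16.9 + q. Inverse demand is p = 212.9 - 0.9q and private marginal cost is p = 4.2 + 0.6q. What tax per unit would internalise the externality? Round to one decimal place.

tax = 93.6 per unit

Social marginal cost = private MC + MEC = 21.1 + 1.6q.
Set SMC = demand: 21.1 + 1.6q = 212.9 - 0.9q → q* = 76.7200.
The Pigouvian tax equals MEC at q*: 16.9 + 1.0×76.7200 = 93.6200.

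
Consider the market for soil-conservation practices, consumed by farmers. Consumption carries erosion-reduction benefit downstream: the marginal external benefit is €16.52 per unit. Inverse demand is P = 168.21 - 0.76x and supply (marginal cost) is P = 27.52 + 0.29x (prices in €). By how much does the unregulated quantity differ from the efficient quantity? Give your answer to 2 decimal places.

Market equilibrium (private): 27.52 + 0.29x = 168.21 - 0.76x → x_m = 133.9905.
Social marginal benefit = demand + MEB = 184.73 - 0.76x.
Set SMB = MC: 184.73 - 0.76x = 27.52 + 0.29x → x* = 149.7238.
Gap = |133.9905 − 149.7238| = 15.7333.

15.73 units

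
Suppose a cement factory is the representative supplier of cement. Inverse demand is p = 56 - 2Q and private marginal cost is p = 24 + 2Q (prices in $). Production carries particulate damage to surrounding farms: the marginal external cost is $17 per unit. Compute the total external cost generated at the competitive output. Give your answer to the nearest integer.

$136

Market equilibrium (private): 24 + 2Q = 56 - 2Q → Q_m = 8.0000.
Total external cost = MEC × Q_m = 17 × 8.0000 = 136.0000.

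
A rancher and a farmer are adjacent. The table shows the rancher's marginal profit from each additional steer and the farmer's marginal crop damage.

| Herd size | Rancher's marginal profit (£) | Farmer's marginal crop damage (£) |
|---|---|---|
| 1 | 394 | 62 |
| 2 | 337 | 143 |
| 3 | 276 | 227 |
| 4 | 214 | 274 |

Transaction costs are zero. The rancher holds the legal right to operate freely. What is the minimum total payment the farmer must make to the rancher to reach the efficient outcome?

Left alone the rancher would choose level 4 (marginal profit stays positive).
Efficient level: k* = 3 (marginal profit ≥ marginal crop damage through 3).
The farmer must at least cover the rancher's forgone profit from cutting 4→3: 214 = 214.

£214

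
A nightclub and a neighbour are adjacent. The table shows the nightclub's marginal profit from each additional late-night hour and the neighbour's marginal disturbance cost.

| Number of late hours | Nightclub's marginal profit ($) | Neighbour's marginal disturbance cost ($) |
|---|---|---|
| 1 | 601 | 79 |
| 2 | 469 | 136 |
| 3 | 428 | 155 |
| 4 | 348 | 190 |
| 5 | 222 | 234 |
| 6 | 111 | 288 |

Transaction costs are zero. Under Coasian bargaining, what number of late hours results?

Bargaining reaches the level where marginal profit last exceeds marginal disturbance cost.
That holds through level 4 (348 ≥ 190) but not at 5 (222 < 234).

4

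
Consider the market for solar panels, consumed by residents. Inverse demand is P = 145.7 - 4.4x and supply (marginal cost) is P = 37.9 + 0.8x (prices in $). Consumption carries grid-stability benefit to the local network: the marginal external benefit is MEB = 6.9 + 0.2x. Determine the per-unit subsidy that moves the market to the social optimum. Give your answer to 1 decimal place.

Social marginal benefit = demand + MEB = 152.6 - 4.2x.
Set SMB = MC: 152.6 - 4.2x = 37.9 + 0.8x → x* = 22.9400.
The Pigouvian subsidy equals MEB at x*: 6.9 + 0.2×22.9400 = 11.4880.

subsidy = $11.5 per unit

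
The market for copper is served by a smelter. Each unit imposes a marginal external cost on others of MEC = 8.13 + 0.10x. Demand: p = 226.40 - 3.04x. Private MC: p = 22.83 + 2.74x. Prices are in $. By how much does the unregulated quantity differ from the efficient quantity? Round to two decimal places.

1.98 units

Market equilibrium (private): 22.83 + 2.74x = 226.40 - 3.04x → x_m = 35.2197.
Social marginal cost = private MC + MEC = 30.96 + 2.84x.
Set SMC = demand: 30.96 + 2.84x = 226.40 - 3.04x → x* = 33.2381.
Gap = |35.2197 − 33.2381| = 1.9816.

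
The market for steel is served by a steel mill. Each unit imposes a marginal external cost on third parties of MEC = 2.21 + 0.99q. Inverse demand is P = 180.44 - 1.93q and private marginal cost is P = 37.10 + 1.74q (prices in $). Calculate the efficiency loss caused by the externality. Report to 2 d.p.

DWL = $179.28

Market equilibrium (private): 37.10 + 1.74q = 180.44 - 1.93q → q_m = 39.0572.
Social marginal cost = private MC + MEC = 39.31 + 2.73q.
Set SMC = demand: 39.31 + 2.73q = 180.44 - 1.93q → q* = 30.2854.
The welfare-loss triangle has base |q_m − q*| and height MEC(q_m) (the vertical gap between SMC and demand is zero at q* and MEC at q_m).
DWL = ½ × 8.7718 × 40.8766 = 179.2807.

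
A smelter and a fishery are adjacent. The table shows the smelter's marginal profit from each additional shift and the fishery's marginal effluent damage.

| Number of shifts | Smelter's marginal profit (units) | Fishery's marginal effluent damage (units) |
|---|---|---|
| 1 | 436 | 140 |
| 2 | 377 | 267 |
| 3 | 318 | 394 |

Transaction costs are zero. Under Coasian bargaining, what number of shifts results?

2

Bargaining reaches the level where marginal profit last exceeds marginal effluent damage.
That holds through level 2 (377 ≥ 267) but not at 3 (318 < 394).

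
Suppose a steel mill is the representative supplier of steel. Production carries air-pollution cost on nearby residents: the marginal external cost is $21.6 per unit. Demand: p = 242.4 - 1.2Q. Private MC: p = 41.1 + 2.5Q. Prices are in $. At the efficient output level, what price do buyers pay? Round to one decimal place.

P = $184.1

Social marginal cost = private MC + MEC = 62.7 + 2.5Q.
Set SMC = demand: 62.7 + 2.5Q = 242.4 - 1.2Q → Q* = 48.5676.
Consumer price on the demand curve at Q*: 242.4 − 1.2×48.5676 = 184.1189.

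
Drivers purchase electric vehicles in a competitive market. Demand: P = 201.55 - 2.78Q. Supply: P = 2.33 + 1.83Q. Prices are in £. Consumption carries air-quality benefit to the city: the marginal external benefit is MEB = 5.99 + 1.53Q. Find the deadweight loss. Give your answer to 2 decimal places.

Market equilibrium (private): 2.33 + 1.83Q = 201.55 - 2.78Q → Q_m = 43.2148.
Social marginal benefit = demand + MEB = 207.54 - 1.25Q.
Set SMB = MC: 207.54 - 1.25Q = 2.33 + 1.83Q → Q* = 66.6266.
The loss is the area between SMB and MC from Q* to Q_m; with linear curves that's a triangle of height MEB(Q_m).
DWL = ½ × 23.4118 × 72.1086 = 844.0961.

DWL = £844.10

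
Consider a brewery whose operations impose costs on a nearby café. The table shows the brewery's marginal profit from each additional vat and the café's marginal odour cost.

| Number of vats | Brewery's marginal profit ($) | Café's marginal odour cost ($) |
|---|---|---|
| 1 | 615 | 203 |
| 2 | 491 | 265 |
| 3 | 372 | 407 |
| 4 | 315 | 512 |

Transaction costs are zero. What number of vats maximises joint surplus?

Bargaining reaches the level where marginal profit last exceeds marginal odour cost.
That holds through level 2 (491 ≥ 265) but not at 3 (372 < 407).

2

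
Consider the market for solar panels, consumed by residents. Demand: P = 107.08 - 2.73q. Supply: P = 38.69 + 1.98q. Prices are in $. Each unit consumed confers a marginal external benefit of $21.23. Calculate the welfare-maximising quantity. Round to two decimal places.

q* = 19.03

Social marginal benefit = demand + MEB = 128.31 - 2.73q.
Set SMB = MC: 128.31 - 2.73q = 38.69 + 1.98q → q* = 19.0276.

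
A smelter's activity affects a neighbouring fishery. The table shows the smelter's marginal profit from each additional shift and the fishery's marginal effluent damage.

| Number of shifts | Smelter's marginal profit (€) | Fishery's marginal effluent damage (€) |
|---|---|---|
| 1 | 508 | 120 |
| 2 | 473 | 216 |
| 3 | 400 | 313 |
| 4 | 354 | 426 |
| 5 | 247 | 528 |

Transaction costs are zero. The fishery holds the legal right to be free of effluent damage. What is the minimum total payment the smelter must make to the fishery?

Efficient level: marginal profit ≥ marginal effluent damage through level 3, so k* = 3.
With the fishery holding the right, the smelter must at least compensate total damage at k*: 120 + 216 + 313 = 649.

€649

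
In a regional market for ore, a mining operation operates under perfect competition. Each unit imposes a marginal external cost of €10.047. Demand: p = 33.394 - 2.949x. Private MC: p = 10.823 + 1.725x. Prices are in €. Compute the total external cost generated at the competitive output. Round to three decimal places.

€48.518

Market equilibrium (private): 10.823 + 1.725x = 33.394 - 2.949x → x_m = 4.8291.
Total external cost = MEC × x_m = 10.047 × 4.8291 = 48.5180.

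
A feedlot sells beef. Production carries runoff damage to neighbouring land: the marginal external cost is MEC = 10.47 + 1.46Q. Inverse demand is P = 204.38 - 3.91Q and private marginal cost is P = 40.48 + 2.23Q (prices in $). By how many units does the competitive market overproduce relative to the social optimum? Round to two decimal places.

6.51 units

Market equilibrium (private): 40.48 + 2.23Q = 204.38 - 3.91Q → Q_m = 26.6938.
Social marginal cost = private MC + MEC = 50.95 + 3.69Q.
Set SMC = demand: 50.95 + 3.69Q = 204.38 - 3.91Q → Q* = 20.1882.
Gap = |26.6938 − 20.1882| = 6.5056.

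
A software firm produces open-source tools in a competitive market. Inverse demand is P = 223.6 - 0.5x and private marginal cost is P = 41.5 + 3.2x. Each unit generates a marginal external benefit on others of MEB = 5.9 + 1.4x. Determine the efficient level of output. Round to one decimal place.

Social marginal cost = private MC − MEB = 35.6 + 1.8x.
Set SMC = demand: 35.6 + 1.8x = 223.6 - 0.5x → x* = 81.7391.

x* = 81.7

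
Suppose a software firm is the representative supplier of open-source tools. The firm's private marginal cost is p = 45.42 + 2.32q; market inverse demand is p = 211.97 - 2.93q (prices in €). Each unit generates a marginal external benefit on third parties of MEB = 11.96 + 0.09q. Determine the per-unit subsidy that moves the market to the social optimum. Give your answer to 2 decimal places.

Social marginal cost = private MC − MEB = 33.46 + 2.23q.
Set SMC = demand: 33.46 + 2.23q = 211.97 - 2.93q → q* = 34.5950.
The Pigouvian subsidy equals MEB at q*: 11.96 + 0.09×34.5950 = 15.0736.

subsidy = €15.07 per unit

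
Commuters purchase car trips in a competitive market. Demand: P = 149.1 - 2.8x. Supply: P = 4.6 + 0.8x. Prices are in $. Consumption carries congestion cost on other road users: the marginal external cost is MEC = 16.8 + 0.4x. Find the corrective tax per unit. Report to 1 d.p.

tax = $29.6 per unit

Social marginal benefit = demand − MEC = 132.3 - 3.2x.
Set SMB = MC: 132.3 - 3.2x = 4.6 + 0.8x → x* = 31.9250.
The Pigouvian tax equals MEC at x*: 16.8 + 0.4×31.9250 = 29.5700.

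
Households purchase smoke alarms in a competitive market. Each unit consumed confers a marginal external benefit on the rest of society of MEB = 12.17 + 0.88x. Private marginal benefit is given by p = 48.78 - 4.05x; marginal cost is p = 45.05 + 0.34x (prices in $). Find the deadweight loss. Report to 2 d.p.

DWL = $23.77

Market equilibrium (private): 45.05 + 0.34x = 48.78 - 4.05x → x_m = 0.8497.
Social marginal benefit = demand + MEB = 60.95 - 3.17x.
Set SMB = MC: 60.95 - 3.17x = 45.05 + 0.34x → x* = 4.5299.
Height of the DWL triangle at x_m is SMB(x_m) − MC(x_m) = MEB(x_m) = 12.9177.
DWL = ½ × 3.6802 × 12.9177 = 23.7699.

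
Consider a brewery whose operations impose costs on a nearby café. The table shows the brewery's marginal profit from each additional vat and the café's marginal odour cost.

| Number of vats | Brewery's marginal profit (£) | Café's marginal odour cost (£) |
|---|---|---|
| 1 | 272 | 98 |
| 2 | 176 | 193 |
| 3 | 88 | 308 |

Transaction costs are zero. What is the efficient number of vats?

1

Bargaining reaches the level where marginal profit last exceeds marginal odour cost.
That holds through level 1 (272 ≥ 98) but not at 2 (176 < 193).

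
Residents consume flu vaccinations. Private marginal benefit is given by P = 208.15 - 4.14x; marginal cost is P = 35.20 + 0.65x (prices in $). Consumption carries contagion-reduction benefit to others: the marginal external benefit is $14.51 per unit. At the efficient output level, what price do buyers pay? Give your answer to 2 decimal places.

P = $46.13

Social marginal benefit = demand + MEB = 222.66 - 4.14x.
Set SMB = MC: 222.66 - 4.14x = 35.20 + 0.65x → x* = 39.1357.
Consumer price on the demand curve at x*: 208.15 − 4.14×39.1357 = 46.1282.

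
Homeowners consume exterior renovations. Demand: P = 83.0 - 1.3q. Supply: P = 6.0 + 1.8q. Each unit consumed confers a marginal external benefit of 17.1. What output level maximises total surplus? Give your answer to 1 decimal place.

q* = 30.4

Social marginal benefit = demand + MEB = 100.1 - 1.3q.
Set SMB = MC: 100.1 - 1.3q = 6.0 + 1.8q → q* = 30.3548.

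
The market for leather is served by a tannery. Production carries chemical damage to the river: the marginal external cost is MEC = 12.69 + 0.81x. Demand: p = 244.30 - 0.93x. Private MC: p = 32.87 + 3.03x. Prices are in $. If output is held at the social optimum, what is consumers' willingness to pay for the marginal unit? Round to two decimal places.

P = $205.55

Social marginal cost = private MC + MEC = 45.56 + 3.84x.
Set SMC = demand: 45.56 + 3.84x = 244.30 - 0.93x → x* = 41.6646.
Consumer price on the demand curve at x*: 244.30 − 0.93×41.6646 = 205.5519.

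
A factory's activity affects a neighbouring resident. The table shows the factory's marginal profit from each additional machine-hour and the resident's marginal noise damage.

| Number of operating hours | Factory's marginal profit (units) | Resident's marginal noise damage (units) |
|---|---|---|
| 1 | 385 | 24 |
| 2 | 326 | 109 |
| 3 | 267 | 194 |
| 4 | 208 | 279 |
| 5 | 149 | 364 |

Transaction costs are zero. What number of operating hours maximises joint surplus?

3

Bargaining reaches the level where marginal profit last exceeds marginal noise damage.
That holds through level 3 (267 ≥ 194) but not at 4 (208 < 279).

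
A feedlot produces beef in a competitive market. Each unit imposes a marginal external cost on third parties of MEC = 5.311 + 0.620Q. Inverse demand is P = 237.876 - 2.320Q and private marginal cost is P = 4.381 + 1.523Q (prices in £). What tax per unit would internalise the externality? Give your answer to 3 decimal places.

Social marginal cost = private MC + MEC = 9.692 + 2.143Q.
Set SMC = demand: 9.692 + 2.143Q = 237.876 - 2.320Q → Q* = 51.1279.
The Pigouvian tax equals MEC at Q*: 5.311 + 0.620×51.1279 = 37.0103.

tax = £37.010 per unit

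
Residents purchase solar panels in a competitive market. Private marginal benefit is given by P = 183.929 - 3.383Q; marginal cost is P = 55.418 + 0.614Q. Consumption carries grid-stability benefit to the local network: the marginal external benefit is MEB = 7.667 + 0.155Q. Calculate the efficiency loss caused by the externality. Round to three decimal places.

Market equilibrium (private): 55.418 + 0.614Q = 183.929 - 3.383Q → Q_m = 32.1519.
Social marginal benefit = demand + MEB = 191.596 - 3.228Q.
Set SMB = MC: 191.596 - 3.228Q = 55.418 + 0.614Q → Q* = 35.4446.
The loss is the area between SMB and MC from Q* to Q_m; with linear curves that's a triangle of height MEB(Q_m).
DWL = ½ × 3.2927 × 12.6505 = 20.8272.

DWL = 20.827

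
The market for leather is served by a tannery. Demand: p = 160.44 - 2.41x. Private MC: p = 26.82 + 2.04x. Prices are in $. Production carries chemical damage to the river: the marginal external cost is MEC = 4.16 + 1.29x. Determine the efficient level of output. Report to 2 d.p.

Social marginal cost = private MC + MEC = 30.98 + 3.33x.
Set SMC = demand: 30.98 + 3.33x = 160.44 - 2.41x → x* = 22.5540.

x* = 22.55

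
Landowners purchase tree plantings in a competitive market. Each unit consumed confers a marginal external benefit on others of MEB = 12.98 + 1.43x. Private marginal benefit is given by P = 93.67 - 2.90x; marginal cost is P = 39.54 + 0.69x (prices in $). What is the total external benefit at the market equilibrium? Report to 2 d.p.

Market equilibrium (private): 39.54 + 0.69x = 93.67 - 2.90x → x_m = 15.0780.
Total external benefit = ∫₀^{x_m} (12.98 + 1.43x) dx = 12.98×15.0780 + ½×1.43×15.0780² = 358.2649.

$358.26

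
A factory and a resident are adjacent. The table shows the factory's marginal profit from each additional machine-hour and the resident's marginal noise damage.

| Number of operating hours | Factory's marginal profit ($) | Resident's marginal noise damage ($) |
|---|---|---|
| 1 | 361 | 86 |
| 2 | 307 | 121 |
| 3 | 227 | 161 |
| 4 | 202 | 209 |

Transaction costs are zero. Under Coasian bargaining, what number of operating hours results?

Bargaining reaches the level where marginal profit last exceeds marginal noise damage.
That holds through level 3 (227 ≥ 161) but not at 4 (202 < 209).

3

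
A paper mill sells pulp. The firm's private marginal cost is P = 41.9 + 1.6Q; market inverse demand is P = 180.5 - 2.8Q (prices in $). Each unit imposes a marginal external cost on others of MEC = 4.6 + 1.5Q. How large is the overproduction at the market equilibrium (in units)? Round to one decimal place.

Market equilibrium (private): 41.9 + 1.6Q = 180.5 - 2.8Q → Q_m = 31.5000.
Social marginal cost = private MC + MEC = 46.5 + 3.1Q.
Set SMC = demand: 46.5 + 3.1Q = 180.5 - 2.8Q → Q* = 22.7119.
Gap = |31.5000 − 22.7119| = 8.7881.

8.8 units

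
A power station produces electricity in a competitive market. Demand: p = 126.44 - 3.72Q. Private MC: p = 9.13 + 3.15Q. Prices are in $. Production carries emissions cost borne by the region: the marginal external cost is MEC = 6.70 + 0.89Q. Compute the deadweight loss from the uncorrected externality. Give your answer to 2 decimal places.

DWL = $30.90

Market equilibrium (private): 9.13 + 3.15Q = 126.44 - 3.72Q → Q_m = 17.0757.
Social marginal cost = private MC + MEC = 15.83 + 4.04Q.
Set SMC = demand: 15.83 + 4.04Q = 126.44 - 3.72Q → Q* = 14.2539.
Between Q* and Q_m the wedge SMC − demand runs linearly from 0 to MEC(Q_m), so the loss is a triangle.
DWL = ½ × 2.8218 × 21.8974 = 30.8950.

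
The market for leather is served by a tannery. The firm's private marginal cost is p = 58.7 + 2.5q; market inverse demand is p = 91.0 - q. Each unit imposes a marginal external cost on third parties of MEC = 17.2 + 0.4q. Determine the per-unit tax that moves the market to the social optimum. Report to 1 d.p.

Social marginal cost = private MC + MEC = 75.9 + 2.9q.
Set SMC = demand: 75.9 + 2.9q = 91.0 - q → q* = 3.8718.
The Pigouvian tax equals MEC at q*: 17.2 + 0.4×3.8718 = 18.7487.

tax = 18.7 per unit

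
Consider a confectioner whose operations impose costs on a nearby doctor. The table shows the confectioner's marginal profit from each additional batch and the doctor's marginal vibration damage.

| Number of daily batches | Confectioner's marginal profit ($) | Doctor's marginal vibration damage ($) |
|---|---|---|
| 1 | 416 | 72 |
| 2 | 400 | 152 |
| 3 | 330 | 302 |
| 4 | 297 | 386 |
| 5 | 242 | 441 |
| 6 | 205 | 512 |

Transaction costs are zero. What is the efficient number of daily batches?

Bargaining reaches the level where marginal profit last exceeds marginal vibration damage.
That holds through level 3 (330 ≥ 302) but not at 4 (297 < 386).

3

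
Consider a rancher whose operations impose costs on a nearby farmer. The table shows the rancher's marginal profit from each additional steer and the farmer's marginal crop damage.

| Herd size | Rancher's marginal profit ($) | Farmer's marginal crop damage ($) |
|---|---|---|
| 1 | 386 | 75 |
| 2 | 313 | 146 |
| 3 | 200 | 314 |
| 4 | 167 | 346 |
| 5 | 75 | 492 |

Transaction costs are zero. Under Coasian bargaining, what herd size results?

2

Bargaining reaches the level where marginal profit last exceeds marginal crop damage.
That holds through level 2 (313 ≥ 146) but not at 3 (200 < 314).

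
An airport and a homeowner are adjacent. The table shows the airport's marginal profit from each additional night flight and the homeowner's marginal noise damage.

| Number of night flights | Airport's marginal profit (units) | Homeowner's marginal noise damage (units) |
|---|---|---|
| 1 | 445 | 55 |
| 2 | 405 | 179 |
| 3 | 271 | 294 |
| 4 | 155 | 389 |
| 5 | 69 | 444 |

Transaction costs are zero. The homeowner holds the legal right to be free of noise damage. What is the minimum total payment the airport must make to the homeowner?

Efficient level: marginal profit ≥ marginal noise damage through level 2, so k* = 2.
With the homeowner holding the right, the airport must at least compensate total damage at k*: 55 + 179 = 234.

234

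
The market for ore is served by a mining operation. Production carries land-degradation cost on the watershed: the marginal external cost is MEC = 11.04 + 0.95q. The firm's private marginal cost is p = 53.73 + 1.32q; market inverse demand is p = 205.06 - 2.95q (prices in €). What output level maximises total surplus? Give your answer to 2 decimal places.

Social marginal cost = private MC + MEC = 64.77 + 2.27q.
Set SMC = demand: 64.77 + 2.27q = 205.06 - 2.95q → q* = 26.8755.

q* = 26.88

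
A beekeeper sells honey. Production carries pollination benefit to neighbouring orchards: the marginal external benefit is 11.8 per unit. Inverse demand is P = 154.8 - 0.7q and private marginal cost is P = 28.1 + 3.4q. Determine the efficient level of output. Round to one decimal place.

q* = 33.8

Social marginal cost = private MC − MEB = 16.3 + 3.4q.
Set SMC = demand: 16.3 + 3.4q = 154.8 - 0.7q → q* = 33.7805.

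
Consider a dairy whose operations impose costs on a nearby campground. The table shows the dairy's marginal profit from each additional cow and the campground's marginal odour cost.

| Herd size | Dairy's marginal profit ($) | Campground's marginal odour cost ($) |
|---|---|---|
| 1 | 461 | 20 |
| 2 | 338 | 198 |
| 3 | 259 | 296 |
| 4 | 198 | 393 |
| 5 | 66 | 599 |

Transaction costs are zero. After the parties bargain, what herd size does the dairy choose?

Bargaining reaches the level where marginal profit last exceeds marginal odour cost.
That holds through level 2 (338 ≥ 198) but not at 3 (259 < 296).

2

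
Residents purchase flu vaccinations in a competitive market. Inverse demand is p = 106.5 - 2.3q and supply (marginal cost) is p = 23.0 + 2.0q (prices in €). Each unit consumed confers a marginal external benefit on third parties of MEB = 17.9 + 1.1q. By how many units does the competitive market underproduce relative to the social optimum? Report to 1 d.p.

12.3 units

Market equilibrium (private): 23.0 + 2.0q = 106.5 - 2.3q → q_m = 19.4186.
Social marginal benefit = demand + MEB = 124.4 - 1.2q.
Set SMB = MC: 124.4 - 1.2q = 23.0 + 2.0q → q* = 31.6875.
Gap = |19.4186 − 31.6875| = 12.2689.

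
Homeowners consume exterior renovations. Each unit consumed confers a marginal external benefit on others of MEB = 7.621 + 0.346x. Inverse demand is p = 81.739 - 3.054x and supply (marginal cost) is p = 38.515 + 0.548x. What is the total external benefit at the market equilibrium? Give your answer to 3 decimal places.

116.364

Market equilibrium (private): 38.515 + 0.548x = 81.739 - 3.054x → x_m = 12.0000.
Total external benefit = ∫₀^{x_m} (7.621 + 0.346x) dx = 7.621×12.0000 + ½×0.346×12.0000² = 116.3640.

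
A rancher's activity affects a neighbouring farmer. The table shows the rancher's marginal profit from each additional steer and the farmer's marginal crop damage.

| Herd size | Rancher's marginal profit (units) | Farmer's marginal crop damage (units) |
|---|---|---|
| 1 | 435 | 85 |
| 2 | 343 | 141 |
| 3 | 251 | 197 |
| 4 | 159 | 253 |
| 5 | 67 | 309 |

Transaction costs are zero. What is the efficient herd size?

Bargaining reaches the level where marginal profit last exceeds marginal crop damage.
That holds through level 3 (251 ≥ 197) but not at 4 (159 < 253).

3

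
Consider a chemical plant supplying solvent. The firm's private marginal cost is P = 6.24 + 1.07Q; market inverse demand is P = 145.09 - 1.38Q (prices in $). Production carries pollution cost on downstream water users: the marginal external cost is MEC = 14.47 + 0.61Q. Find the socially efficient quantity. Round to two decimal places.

Social marginal cost = private MC + MEC = 20.71 + 1.68Q.
Set SMC = demand: 20.71 + 1.68Q = 145.09 - 1.38Q → Q* = 40.6471.

Q* = 40.65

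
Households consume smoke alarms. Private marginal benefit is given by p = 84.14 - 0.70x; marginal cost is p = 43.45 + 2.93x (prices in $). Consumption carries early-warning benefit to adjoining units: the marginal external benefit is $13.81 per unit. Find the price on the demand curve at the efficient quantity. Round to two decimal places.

Social marginal benefit = demand + MEB = 97.95 - 0.70x.
Set SMB = MC: 97.95 - 0.70x = 43.45 + 2.93x → x* = 15.0138.
Consumer price on the demand curve at x*: 84.14 − 0.70×15.0138 = 73.6303.

P = $73.63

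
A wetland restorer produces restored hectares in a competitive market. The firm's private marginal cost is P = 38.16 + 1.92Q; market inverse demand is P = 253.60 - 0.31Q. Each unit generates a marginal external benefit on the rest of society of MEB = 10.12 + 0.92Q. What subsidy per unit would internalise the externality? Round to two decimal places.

subsidy = 168.53 per unit

Social marginal cost = private MC − MEB = 28.04 + Q.
Set SMC = demand: 28.04 + Q = 253.60 - 0.31Q → Q* = 172.1832.
The Pigouvian subsidy equals MEB at Q*: 10.12 + 0.92×172.1832 = 168.5285.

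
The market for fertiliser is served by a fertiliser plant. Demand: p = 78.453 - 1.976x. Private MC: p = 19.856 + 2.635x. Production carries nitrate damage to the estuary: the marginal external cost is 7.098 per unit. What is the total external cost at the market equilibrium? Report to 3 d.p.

90.202

Market equilibrium (private): 19.856 + 2.635x = 78.453 - 1.976x → x_m = 12.7081.
Total external cost = MEC × x_m = 7.098 × 12.7081 = 90.2021.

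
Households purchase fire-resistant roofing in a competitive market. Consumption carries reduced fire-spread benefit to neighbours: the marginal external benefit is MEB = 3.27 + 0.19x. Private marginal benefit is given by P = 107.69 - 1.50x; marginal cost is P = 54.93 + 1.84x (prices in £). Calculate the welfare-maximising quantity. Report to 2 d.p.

Social marginal benefit = demand + MEB = 110.96 - 1.31x.
Set SMB = MC: 110.96 - 1.31x = 54.93 + 1.84x → x* = 17.7873.

x* = 17.79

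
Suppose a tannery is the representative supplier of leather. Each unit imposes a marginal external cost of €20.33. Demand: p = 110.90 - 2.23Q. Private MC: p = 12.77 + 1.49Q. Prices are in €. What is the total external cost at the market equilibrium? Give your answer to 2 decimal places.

€536.29

Market equilibrium (private): 12.77 + 1.49Q = 110.90 - 2.23Q → Q_m = 26.3790.
Total external cost = MEC × Q_m = 20.33 × 26.3790 = 536.2851.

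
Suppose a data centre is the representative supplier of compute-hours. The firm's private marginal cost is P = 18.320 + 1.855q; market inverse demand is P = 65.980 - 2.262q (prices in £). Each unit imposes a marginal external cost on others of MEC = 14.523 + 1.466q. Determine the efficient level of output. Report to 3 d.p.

q* = 5.935

Social marginal cost = private MC + MEC = 32.843 + 3.321q.
Set SMC = demand: 32.843 + 3.321q = 65.980 - 2.262q → q* = 5.9353.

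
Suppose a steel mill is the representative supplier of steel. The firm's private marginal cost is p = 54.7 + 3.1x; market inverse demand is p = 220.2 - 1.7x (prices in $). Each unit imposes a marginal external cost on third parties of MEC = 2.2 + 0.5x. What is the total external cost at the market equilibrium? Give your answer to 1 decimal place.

Market equilibrium (private): 54.7 + 3.1x = 220.2 - 1.7x → x_m = 34.4792.
Total external cost = ∫₀^{x_m} (2.2 + 0.5x) dx = 2.2×34.4792 + ½×0.5×34.4792² = 373.0580.

$373.1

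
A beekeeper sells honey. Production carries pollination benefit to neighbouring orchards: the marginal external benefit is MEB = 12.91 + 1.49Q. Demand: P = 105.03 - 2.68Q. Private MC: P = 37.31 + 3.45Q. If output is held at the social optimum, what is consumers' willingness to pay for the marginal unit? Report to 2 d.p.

Social marginal cost = private MC − MEB = 24.40 + 1.96Q.
Set SMC = demand: 24.40 + 1.96Q = 105.03 - 2.68Q → Q* = 17.3772.
Consumer price on the demand curve at Q*: 105.03 − 2.68×17.3772 = 58.4591.

P = 58.46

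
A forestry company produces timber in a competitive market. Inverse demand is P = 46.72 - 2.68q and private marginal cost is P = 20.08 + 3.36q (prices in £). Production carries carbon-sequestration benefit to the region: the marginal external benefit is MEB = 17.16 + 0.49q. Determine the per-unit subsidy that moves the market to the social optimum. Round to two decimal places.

subsidy = £21.03 per unit

Social marginal cost = private MC − MEB = 2.92 + 2.87q.
Set SMC = demand: 2.92 + 2.87q = 46.72 - 2.68q → q* = 7.8919.
The Pigouvian subsidy equals MEB at q*: 17.16 + 0.49×7.8919 = 21.0270.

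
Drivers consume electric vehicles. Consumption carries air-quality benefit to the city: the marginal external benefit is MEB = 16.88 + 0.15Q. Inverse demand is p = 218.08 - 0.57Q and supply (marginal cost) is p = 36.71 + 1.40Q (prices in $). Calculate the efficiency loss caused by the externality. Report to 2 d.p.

Market equilibrium (private): 36.71 + 1.40Q = 218.08 - 0.57Q → Q_m = 92.0660.
Social marginal benefit = demand + MEB = 234.96 - 0.42Q.
Set SMB = MC: 234.96 - 0.42Q = 36.71 + 1.40Q → Q* = 108.9286.
The loss is the area between SMB and MC from Q* to Q_m; with linear curves that's a triangle of height MEB(Q_m).
DWL = ½ × 16.8626 × 30.6899 = 258.7558.

DWL = $258.76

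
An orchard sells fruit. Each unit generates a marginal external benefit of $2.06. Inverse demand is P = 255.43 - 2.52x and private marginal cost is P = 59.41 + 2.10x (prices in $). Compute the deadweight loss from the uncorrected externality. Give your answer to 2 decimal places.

DWL = $0.46

Market equilibrium (private): 59.41 + 2.10x = 255.43 - 2.52x → x_m = 42.4286.
Social marginal cost = private MC − MEB = 57.35 + 2.10x.
Set SMC = demand: 57.35 + 2.10x = 255.43 - 2.52x → x* = 42.8745.
The welfare-loss triangle has base |x_m − x*| and height MEB(x_m) (the vertical gap between SMC and demand is zero at x* and MEB at x_m).
DWL = ½ × 0.4459 × 2.0600 = 0.4593.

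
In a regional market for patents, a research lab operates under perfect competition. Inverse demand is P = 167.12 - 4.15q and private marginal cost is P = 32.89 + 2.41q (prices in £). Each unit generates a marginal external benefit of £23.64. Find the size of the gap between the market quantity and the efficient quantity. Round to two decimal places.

3.60 units

Market equilibrium (private): 32.89 + 2.41q = 167.12 - 4.15q → q_m = 20.4619.
Social marginal cost = private MC − MEB = 9.25 + 2.41q.
Set SMC = demand: 9.25 + 2.41q = 167.12 - 4.15q → q* = 24.0655.
Gap = |20.4619 − 24.0655| = 3.6036.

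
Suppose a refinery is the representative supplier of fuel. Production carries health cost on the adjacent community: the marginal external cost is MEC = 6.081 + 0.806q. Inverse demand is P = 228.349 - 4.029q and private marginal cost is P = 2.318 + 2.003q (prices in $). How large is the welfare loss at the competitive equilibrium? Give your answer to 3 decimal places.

Market equilibrium (private): 2.318 + 2.003q = 228.349 - 4.029q → q_m = 37.4720.
Social marginal cost = private MC + MEC = 8.399 + 2.809q.
Set SMC = demand: 8.399 + 2.809q = 228.349 - 4.029q → q* = 32.1658.
Between q* and q_m the wedge SMC − demand runs linearly from 0 to MEC(q_m), so the loss is a triangle.
DWL = ½ × 5.3062 × 36.2834 = 96.2635.

DWL = $96.263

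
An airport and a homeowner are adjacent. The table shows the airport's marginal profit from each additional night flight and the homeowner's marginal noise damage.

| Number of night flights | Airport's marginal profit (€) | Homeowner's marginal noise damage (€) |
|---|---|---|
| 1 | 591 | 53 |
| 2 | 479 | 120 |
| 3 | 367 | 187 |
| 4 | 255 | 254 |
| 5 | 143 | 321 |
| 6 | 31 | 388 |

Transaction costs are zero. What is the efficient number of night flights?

Bargaining reaches the level where marginal profit last exceeds marginal noise damage.
That holds through level 4 (255 ≥ 254) but not at 5 (143 < 321).

4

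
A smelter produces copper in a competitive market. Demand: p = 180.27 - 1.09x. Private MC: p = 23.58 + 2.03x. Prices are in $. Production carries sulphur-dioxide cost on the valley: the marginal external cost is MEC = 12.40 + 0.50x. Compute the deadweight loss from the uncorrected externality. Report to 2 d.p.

Market equilibrium (private): 23.58 + 2.03x = 180.27 - 1.09x → x_m = 50.2212.
Social marginal cost = private MC + MEC = 35.98 + 2.53x.
Set SMC = demand: 35.98 + 2.53x = 180.27 - 1.09x → x* = 39.8591.
The loss is the area between SMC and demand from x* to x_m; with linear curves that's a triangle of height MEC(x_m).
DWL = ½ × 10.3621 × 37.5106 = 194.3443.

DWL = $194.34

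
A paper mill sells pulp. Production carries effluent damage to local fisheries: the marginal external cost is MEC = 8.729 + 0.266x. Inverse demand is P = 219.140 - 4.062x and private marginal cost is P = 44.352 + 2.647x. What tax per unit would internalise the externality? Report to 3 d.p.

Social marginal cost = private MC + MEC = 53.081 + 2.913x.
Set SMC = demand: 53.081 + 2.913x = 219.140 - 4.062x → x* = 23.8077.
The Pigouvian tax equals MEC at x*: 8.729 + 0.266×23.8077 = 15.0618.

tax = 15.062 per unit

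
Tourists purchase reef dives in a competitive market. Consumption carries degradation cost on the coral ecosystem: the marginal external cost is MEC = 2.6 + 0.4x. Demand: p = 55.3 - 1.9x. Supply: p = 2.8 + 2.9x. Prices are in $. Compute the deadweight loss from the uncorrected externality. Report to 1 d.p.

DWL = $4.7

Market equilibrium (private): 2.8 + 2.9x = 55.3 - 1.9x → x_m = 10.9375.
Social marginal benefit = demand − MEC = 52.7 - 2.3x.
Set SMB = MC: 52.7 - 2.3x = 2.8 + 2.9x → x* = 9.5962.
Between x* and x_m the wedge MC − SMB runs linearly from 0 to MEC(x_m), so the loss is a triangle.
DWL = ½ × 1.3413 × 6.9750 = 4.6778.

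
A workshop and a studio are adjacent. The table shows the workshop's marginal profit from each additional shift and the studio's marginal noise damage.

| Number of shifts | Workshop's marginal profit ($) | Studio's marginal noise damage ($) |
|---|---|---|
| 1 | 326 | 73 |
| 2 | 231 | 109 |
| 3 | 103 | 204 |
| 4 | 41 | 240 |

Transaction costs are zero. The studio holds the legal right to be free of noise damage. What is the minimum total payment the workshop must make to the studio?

Efficient level: marginal profit ≥ marginal noise damage through level 2, so k* = 2.
With the studio holding the right, the workshop must at least compensate total damage at k*: 73 + 109 = 182.

$182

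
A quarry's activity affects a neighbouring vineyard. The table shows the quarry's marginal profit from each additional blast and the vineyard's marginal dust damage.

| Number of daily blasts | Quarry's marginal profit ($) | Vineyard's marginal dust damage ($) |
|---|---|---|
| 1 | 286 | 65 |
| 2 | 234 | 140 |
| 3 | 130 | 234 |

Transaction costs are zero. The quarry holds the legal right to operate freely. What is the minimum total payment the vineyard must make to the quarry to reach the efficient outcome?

Left alone the quarry would choose level 3 (marginal profit stays positive).
Efficient level: k* = 2 (marginal profit ≥ marginal dust damage through 2).
The vineyard must at least cover the quarry's forgone profit from cutting 3→2: 130 = 130.

$130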